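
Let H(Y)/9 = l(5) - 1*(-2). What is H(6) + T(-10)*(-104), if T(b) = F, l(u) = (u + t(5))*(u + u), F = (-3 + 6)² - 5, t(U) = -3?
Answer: -218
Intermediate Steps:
F = 4 (F = 3² - 5 = 9 - 5 = 4)
l(u) = 2*u*(-3 + u) (l(u) = (u - 3)*(u + u) = (-3 + u)*(2*u) = 2*u*(-3 + u))
T(b) = 4
H(Y) = 198 (H(Y) = 9*(2*5*(-3 + 5) - 1*(-2)) = 9*(2*5*2 + 2) = 9*(20 + 2) = 9*22 = 198)
H(6) + T(-10)*(-104) = 198 + 4*(-104) = 198 - 416 = -218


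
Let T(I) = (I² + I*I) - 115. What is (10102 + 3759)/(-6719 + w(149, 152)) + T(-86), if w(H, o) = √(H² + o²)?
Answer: 661834519053/45099656 - 13861*√45305/45099656 ≈ 14675.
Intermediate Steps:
T(I) = -115 + 2*I² (T(I) = (I² + I²) - 115 = 2*I² - 115 = -115 + 2*I²)
(10102 + 3759)/(-6719 + w(149, 152)) + T(-86) = (10102 + 3759)/(-6719 + √(149² + 152²)) + (-115 + 2*(-86)²) = 13861/(-6719 + √(22201 + 23104)) + (-115 + 2*7396) = 13861/(-6719 + √45305) + (-115 + 14792) = 13861/(-6719 + √45305) + 14677 = 14677 + 13861/(-6719 + √45305)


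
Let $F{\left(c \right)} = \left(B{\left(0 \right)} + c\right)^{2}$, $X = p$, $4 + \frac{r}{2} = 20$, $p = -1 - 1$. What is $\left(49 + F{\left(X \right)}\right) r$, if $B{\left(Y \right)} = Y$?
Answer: $1696$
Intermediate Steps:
$p = -2$ ($p = -1 - 1 = -2$)
$r = 32$ ($r = -8 + 2 \cdot 20 = -8 + 40 = 32$)
$X = -2$
$F{\left(c \right)} = c^{2}$ ($F{\left(c \right)} = \left(0 + c\right)^{2} = c^{2}$)
$\left(49 + F{\left(X \right)}\right) r = \left(49 + \left(-2\right)^{2}\right) 32 = \left(49 + 4\right) 32 = 53 \cdot 32 = 1696$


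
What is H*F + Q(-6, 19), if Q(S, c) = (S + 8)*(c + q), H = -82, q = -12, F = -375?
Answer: 30764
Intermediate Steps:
Q(S, c) = (-12 + c)*(8 + S) (Q(S, c) = (S + 8)*(c - 12) = (8 + S)*(-12 + c) = (-12 + c)*(8 + S))
H*F + Q(-6, 19) = -82*(-375) + (-96 - 12*(-6) + 8*19 - 6*19) = 30750 + (-96 + 72 + 152 - 114) = 30750 + 14 = 30764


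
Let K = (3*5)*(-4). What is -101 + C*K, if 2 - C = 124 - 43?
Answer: 4639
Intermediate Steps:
C = -79 (C = 2 - (124 - 43) = 2 - 1*81 = 2 - 81 = -79)
K = -60 (K = 15*(-4) = -60)
-101 + C*K = -101 - 79*(-60) = -101 + 4740 = 4639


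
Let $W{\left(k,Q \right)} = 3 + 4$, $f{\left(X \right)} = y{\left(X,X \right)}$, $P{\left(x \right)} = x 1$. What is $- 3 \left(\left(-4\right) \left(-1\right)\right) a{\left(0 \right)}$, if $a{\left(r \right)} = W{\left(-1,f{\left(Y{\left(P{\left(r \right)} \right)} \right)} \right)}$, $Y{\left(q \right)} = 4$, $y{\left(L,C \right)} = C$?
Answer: $-84$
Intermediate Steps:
$P{\left(x \right)} = x$
$f{\left(X \right)} = X$
$W{\left(k,Q \right)} = 7$
$a{\left(r \right)} = 7$
$- 3 \left(\left(-4\right) \left(-1\right)\right) a{\left(0 \right)} = - 3 \left(\left(-4\right) \left(-1\right)\right) 7 = \left(-3\right) 4 \cdot 7 = \left(-12\right) 7 = -84$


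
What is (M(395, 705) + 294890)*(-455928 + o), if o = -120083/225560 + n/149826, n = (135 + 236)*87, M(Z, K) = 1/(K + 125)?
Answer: -628539718251922644592953/4674940770800 ≈ -1.3445e+11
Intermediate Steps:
M(Z, K) = 1/(125 + K)
n = 32277 (n = 371*87 = 32277)
o = -1785192573/5632458760 (o = -120083/225560 + 32277/149826 = -120083*1/225560 + 32277*(1/149826) = -120083/225560 + 10759/49942 = -1785192573/5632458760 ≈ -0.31695)
(M(395, 705) + 294890)*(-455928 + o) = (1/(125 + 705) + 294890)*(-455928 - 1785192573/5632458760) = (1/830 + 294890)*(-2567997442721853/5632458760) = (244758701/830)*(-2567997442721853/5632458760) = -628539718251922644592953/4674940770800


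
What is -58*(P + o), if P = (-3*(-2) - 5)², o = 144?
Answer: -8410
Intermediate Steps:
P = 1 (P = (6 - 5)² = 1² = 1)
-58*(P + o) = -58*(1 + 144) = -58*145 = -8410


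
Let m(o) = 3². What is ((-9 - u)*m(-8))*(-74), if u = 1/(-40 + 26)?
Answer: 41625/7 ≈ 5946.4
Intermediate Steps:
m(o) = 9
u = -1/14 (u = 1/(-14) = -1/14 ≈ -0.071429)
((-9 - u)*m(-8))*(-74) = ((-9 - 1*(-1/14))*9)*(-74) = ((-9 + 1/14)*9)*(-74) = -125/14*9*(-74) = -1125/14*(-74) = 41625/7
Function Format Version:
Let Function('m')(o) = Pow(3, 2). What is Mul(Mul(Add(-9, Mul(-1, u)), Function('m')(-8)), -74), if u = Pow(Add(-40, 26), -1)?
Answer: Rational(41625, 7) ≈ 5946.4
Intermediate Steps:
Function('m')(o) = 9
u = Rational(-1, 14) (u = Pow(-14, -1) = Rational(-1, 14) ≈ -0.071429)
Mul(Mul(Add(-9, Mul(-1, u)), Function('m')(-8)), -74) = Mul(Mul(Add(-9, Mul(-1, Rational(-1, 14))), 9), -74) = Mul(Mul(Add(-9, Rational(1, 14)), 9), -74) = Mul(Mul(Rational(-125, 14), 9), -74) = Mul(Rational(-1125, 14), -74) = Rational(41625, 7)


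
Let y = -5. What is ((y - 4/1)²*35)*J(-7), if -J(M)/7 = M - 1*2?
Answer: 178605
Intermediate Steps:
J(M) = 14 - 7*M (J(M) = -7*(M - 1*2) = -7*(M - 2) = -7*(-2 + M) = 14 - 7*M)
((y - 4/1)²*35)*J(-7) = ((-5 - 4/1)²*35)*(14 - 7*(-7)) = ((-5 - 4*1)²*35)*(14 + 49) = ((-5 - 4)²*35)*63 = ((-9)²*35)*63 = (81*35)*63 = 2835*63 = 178605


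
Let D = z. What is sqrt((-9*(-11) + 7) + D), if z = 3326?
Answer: 2*sqrt(858) ≈ 58.583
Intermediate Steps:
D = 3326
sqrt((-9*(-11) + 7) + D) = sqrt((-9*(-11) + 7) + 3326) = sqrt((99 + 7) + 3326) = sqrt(106 + 3326) = sqrt(3432) = 2*sqrt(858)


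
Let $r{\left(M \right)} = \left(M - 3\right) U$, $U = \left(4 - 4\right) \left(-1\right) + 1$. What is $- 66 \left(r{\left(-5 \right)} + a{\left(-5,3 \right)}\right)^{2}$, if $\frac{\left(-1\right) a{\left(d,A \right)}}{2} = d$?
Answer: $-264$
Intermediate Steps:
$a{\left(d,A \right)} = - 2 d$
$U = 1$ ($U = 0 \left(-1\right) + 1 = 0 + 1 = 1$)
$r{\left(M \right)} = -3 + M$ ($r{\left(M \right)} = \left(M - 3\right) 1 = \left(-3 + M\right) 1 = -3 + M$)
$- 66 \left(r{\left(-5 \right)} + a{\left(-5,3 \right)}\right)^{2} = - 66 \left(\left(-3 - 5\right) - -10\right)^{2} = - 66 \left(-8 + 10\right)^{2} = - 66 \cdot 2^{2} = \left(-66\right) 4 = -264$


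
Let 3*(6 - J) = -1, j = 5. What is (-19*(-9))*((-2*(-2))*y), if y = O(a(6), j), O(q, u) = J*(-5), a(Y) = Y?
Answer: -21660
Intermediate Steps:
J = 19/3 (J = 6 - ⅓*(-1) = 6 + ⅓ = 19/3 ≈ 6.3333)
O(q, u) = -95/3 (O(q, u) = (19/3)*(-5) = -95/3)
y = -95/3 ≈ -31.667
(-19*(-9))*((-2*(-2))*y) = (-19*(-9))*(-2*(-2)*(-95/3)) = 171*(4*(-95/3)) = 171*(-380/3) = -21660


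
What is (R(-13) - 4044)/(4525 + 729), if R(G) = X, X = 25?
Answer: -4019/5254 ≈ -0.76494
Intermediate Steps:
R(G) = 25
(R(-13) - 4044)/(4525 + 729) = (25 - 4044)/(4525 + 729) = -4019/5254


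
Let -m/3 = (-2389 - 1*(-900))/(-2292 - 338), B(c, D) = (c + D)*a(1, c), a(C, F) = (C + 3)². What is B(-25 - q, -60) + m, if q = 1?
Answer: -3623347/2630 ≈ -1377.7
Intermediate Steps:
a(C, F) = (3 + C)²
B(c, D) = 16*D + 16*c (B(c, D) = (c + D)*(3 + 1)² = (D + c)*4² = (D + c)*16 = 16*D + 16*c)
m = -4467/2630 (m = -3*(-2389 - 1*(-900))/(-2292 - 338) = -3*(-2389 + 900)/(-2630) = -(-4467)*(-1)/2630 = -3*1489/2630 = -4467/2630 ≈ -1.6985)
B(-25 - q, -60) + m = (16*(-60) + 16*(-25 - 1*1)) - 4467/2630 = (-960 + 16*(-25 - 1)) - 4467/2630 = (-960 + 16*(-26)) - 4467/2630 = (-960 - 416) - 4467/2630 = -1376 - 4467/2630 = -3623347/2630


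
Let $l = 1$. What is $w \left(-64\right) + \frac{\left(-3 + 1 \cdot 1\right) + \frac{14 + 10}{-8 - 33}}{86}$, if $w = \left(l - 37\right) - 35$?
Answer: $\frac{8011019}{1763} \approx 4544.0$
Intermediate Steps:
$w = -71$ ($w = \left(1 - 37\right) - 35 = -36 - 35 = -71$)
$w \left(-64\right) + \frac{\left(-3 + 1 \cdot 1\right) + \frac{14 + 10}{-8 - 33}}{86} = \left(-71\right) \left(-64\right) + \frac{\left(-3 + 1 \cdot 1\right) + \frac{14 + 10}{-8 - 33}}{86} = 4544 + \left(\left(-3 + 1\right) + \frac{24}{-41}\right) \frac{1}{86} = 4544 + \left(-2 + 24 \left(- \frac{1}{41}\right)\right) \frac{1}{86} = 4544 + \left(-2 - \frac{24}{41}\right) \frac{1}{86} = 4544 - \frac{53}{1763} = \frac{8011019}{1763}$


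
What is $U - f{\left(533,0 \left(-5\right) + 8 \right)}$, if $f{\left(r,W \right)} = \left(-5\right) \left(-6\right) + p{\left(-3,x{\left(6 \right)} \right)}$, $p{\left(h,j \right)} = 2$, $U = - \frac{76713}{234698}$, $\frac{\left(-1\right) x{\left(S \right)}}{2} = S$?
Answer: $- \frac{7587049}{234698} \approx -32.327$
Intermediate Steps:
$x{\left(S \right)} = - 2 S$
$U = - \frac{76713}{234698}$ ($U = \left(-76713\right) \frac{1}{234698} = - \frac{76713}{234698} \approx -0.32686$)
$f{\left(r,W \right)} = 32$ ($f{\left(r,W \right)} = \left(-5\right) \left(-6\right) + 2 = 30 + 2 = 32$)
$U - f{\left(533,0 \left(-5\right) + 8 \right)} = - \frac{76713}{234698} - 32 = - \frac{7587049}{234698}$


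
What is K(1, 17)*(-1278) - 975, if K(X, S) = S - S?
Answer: -975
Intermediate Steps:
K(X, S) = 0
K(1, 17)*(-1278) - 975 = 0*(-1278) - 975 = 0 - 975 = -975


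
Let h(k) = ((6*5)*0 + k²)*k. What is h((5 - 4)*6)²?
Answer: 46656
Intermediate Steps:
h(k) = k³ (h(k) = (30*0 + k²)*k = (0 + k²)*k = k²*k = k³)
h((5 - 4)*6)² = (((5 - 4)*6)³)² = ((1*6)³)² = (6³)² = 216² = 46656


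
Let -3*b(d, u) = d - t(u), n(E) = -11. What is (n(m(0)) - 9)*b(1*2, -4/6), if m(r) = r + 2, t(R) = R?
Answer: 160/9 ≈ 17.778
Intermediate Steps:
m(r) = 2 + r
b(d, u) = -d/3 + u/3 (b(d, u) = -(d - u)/3 = -d/3 + u/3)
(n(m(0)) - 9)*b(1*2, -4/6) = (-11 - 9)*(-2/3 + (-4/6)/3) = -20*(-⅓*2 + (-4*⅙)/3) = -20*(-⅔ + (⅓)*(-⅔)) = -20*(-⅔ - 2/9) = -20*(-8/9) = 160/9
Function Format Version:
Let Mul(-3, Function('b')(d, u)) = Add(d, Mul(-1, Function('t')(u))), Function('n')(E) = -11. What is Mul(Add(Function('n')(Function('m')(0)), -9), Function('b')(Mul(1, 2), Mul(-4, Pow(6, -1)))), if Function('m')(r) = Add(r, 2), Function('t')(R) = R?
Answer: Rational(160, 9) ≈ 17.778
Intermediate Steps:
Function('m')(r) = Add(2, r)
Function('b')(d, u) = Add(Mul(Rational(-1, 3), d), Mul(Rational(1, 3), u)) (Function('b')(d, u) = Mul(Rational(-1, 3), Add(d, Mul(-1, u))) = Add(Mul(Rational(-1, 3), d), Mul(Rational(1, 3), u)))
Mul(Add(Function('n')(Function('m')(0)), -9), Function('b')(Mul(1, 2), Mul(-4, Pow(6, -1)))) = Mul(Add(-11, -9), Add(Mul(Rational(-1, 3), Mul(1, 2)), Mul(Rational(1, 3), Mul(-4, Pow(6, -1))))) = Mul(-20, Add(Mul(Rational(-1, 3), 2), Mul(Rational(1, 3), Mul(-4, Rational(1, 6))))) = Mul(-20, Add(Rational(-2, 3), Mul(Rational(1, 3), Rational(-2, 3)))) = Mul(-20, Add(Rational(-2, 3), Rational(-2, 9))) = Mul(-20, Rational(-8, 9)) = Rational(160, 9)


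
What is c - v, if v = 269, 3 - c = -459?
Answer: 193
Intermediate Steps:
c = 462 (c = 3 - 1*(-459) = 3 + 459 = 462)
c - v = 462 - 1*269 = 462 - 269 = 193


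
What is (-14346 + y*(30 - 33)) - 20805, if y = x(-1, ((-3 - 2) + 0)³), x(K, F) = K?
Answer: -35148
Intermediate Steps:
y = -1
(-14346 + y*(30 - 33)) - 20805 = (-14346 - (30 - 33)) - 20805 = (-14346 - 1*(-3)) - 20805 = (-14346 + 3) - 20805 = -14343 - 20805 = -35148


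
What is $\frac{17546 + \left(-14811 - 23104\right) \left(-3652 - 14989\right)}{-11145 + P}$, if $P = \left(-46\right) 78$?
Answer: $- \frac{706791061}{14733} \approx -47973.0$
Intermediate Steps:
$P = -3588$
$\frac{17546 + \left(-14811 - 23104\right) \left(-3652 - 14989\right)}{-11145 + P} = \frac{17546 + \left(-14811 - 23104\right) \left(-3652 - 14989\right)}{-11145 - 3588} = \frac{17546 - -706773515}{-14733} = \left(17546 + 706773515\right) \left(- \frac{1}{14733}\right) = 706791061 \left(- \frac{1}{14733}\right) = - \frac{706791061}{14733}$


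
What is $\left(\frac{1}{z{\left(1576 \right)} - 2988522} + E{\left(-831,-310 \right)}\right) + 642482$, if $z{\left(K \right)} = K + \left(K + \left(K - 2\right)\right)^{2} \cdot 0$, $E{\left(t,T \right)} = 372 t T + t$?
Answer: $\frac{288158360058165}{2986946} \approx 9.6473 \cdot 10^{7}$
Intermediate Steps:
$E{\left(t,T \right)} = t + 372 T t$ ($E{\left(t,T \right)} = 372 T t + t = t + 372 T t$)
$z{\left(K \right)} = K$ ($z{\left(K \right)} = K + \left(K + \left(-2 + K\right)\right)^{2} \cdot 0 = K + \left(-2 + 2 K\right)^{2} \cdot 0 = K + 0 = K$)
$\left(\frac{1}{z{\left(1576 \right)} - 2988522} + E{\left(-831,-310 \right)}\right) + 642482 = \left(\frac{1}{1576 - 2988522} - 831 \left(1 + 372 \left(-310\right)\right)\right) + 642482 = \left(\frac{1}{-2986946} - 831 \left(1 - 115320\right)\right) + 642482 = \left(- \frac{1}{2986946} - -95830089\right) + 642482 = \left(- \frac{1}{2986946} + 95830089\right) + 642482 = \frac{286239301018193}{2986946} + 642482 = \frac{288158360058165}{2986946}$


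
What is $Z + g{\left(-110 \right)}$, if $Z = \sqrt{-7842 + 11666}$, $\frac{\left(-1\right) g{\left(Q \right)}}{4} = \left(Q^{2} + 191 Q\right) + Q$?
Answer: $36080 + 4 \sqrt{239} \approx 36142.0$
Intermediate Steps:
$g{\left(Q \right)} = - 768 Q - 4 Q^{2}$ ($g{\left(Q \right)} = - 4 \left(\left(Q^{2} + 191 Q\right) + Q\right) = - 4 \left(Q^{2} + 192 Q\right) = - 768 Q - 4 Q^{2}$)
$Z = 4 \sqrt{239}$ ($Z = \sqrt{3824} = 4 \sqrt{239} \approx 61.839$)
$Z + g{\left(-110 \right)} = 4 \sqrt{239} - - 440 \left(192 - 110\right) = 4 \sqrt{239} - \left(-440\right) 82 = 4 \sqrt{239} + 36080 = 36080 + 4 \sqrt{239}$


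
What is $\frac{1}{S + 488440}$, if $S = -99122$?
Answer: $\frac{1}{389318} \approx 2.5686 \cdot 10^{-6}$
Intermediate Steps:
$\frac{1}{S + 488440} = \frac{1}{-99122 + 488440} = \frac{1}{389318}$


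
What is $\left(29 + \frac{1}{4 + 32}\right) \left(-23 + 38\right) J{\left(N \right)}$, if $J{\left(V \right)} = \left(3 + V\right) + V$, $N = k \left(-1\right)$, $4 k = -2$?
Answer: $\frac{5225}{3} \approx 1741.7$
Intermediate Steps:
$k = - \frac{1}{2}$ ($k = \frac{1}{4} \left(-2\right) = - \frac{1}{2} \approx -0.5$)
$N = \frac{1}{2}$ ($N = \left(- \frac{1}{2}\right) \left(-1\right) = \frac{1}{2} \approx 0.5$)
$J{\left(V \right)} = 3 + 2 V$
$\left(29 + \frac{1}{4 + 32}\right) \left(-23 + 38\right) J{\left(N \right)} = \left(29 + \frac{1}{4 + 32}\right) \left(-23 + 38\right) \left(3 + 2 \cdot \frac{1}{2}\right) = \left(29 + \frac{1}{36}\right) 15 \left(3 + 1\right) = \left(29 + \frac{1}{36}\right) 15 \cdot 4 = \frac{1045}{36} \cdot 15 \cdot 4 = \frac{5225}{12} \cdot 4 = \frac{5225}{3}$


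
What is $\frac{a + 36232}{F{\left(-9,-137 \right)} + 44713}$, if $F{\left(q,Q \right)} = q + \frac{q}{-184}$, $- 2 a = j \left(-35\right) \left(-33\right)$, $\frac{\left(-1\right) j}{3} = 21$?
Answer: $\frac{13361068}{8225545} \approx 1.6243$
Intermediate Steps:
$j = -63$ ($j = \left(-3\right) 21 = -63$)
$a = \frac{72765}{2}$ ($a = - \frac{\left(-63\right) \left(-35\right) \left(-33\right)}{2} = - \frac{2205 \left(-33\right)}{2} = \left(- \frac{1}{2}\right) \left(-72765\right) = \frac{72765}{2} \approx 36383.0$)
$F{\left(q,Q \right)} = \frac{183 q}{184}$ ($F{\left(q,Q \right)} = q + q \left(- \frac{1}{184}\right) = q - \frac{q}{184} = \frac{183 q}{184}$)
$\frac{a + 36232}{F{\left(-9,-137 \right)} + 44713} = \frac{\frac{72765}{2} + 36232}{\frac{183}{184} \left(-9\right) + 44713} = \frac{145229}{2 \left(- \frac{1647}{184} + 44713\right)} = \frac{145229}{2 \cdot \frac{8225545}{184}} = \frac{145229}{2} \cdot \frac{184}{8225545} = \frac{13361068}{8225545}$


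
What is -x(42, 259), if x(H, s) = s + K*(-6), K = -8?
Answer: -307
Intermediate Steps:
x(H, s) = 48 + s (x(H, s) = s - 8*(-6) = s + 48 = 48 + s)
-x(42, 259) = -(48 + 259) = -1*307 = -307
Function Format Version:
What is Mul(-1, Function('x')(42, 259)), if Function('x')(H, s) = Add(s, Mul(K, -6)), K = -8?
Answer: -307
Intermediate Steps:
Function('x')(H, s) = Add(48, s) (Function('x')(H, s) = Add(s, Mul(-8, -6)) = Add(s, 48) = Add(48, s))
Mul(-1, Function('x')(42, 259)) = Mul(-1, Add(48, 259)) = Mul(-1, 307) = -307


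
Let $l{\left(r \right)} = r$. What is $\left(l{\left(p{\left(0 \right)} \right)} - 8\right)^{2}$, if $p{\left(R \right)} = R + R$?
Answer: $64$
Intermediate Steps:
$p{\left(R \right)} = 2 R$
$\left(l{\left(p{\left(0 \right)} \right)} - 8\right)^{2} = \left(2 \cdot 0 - 8\right)^{2} = \left(0 - 8\right)^{2} = \left(-8\right)^{2} = 64$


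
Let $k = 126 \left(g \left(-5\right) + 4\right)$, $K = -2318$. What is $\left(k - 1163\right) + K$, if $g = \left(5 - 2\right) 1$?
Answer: $-4867$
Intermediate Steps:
$g = 3$ ($g = 3 \cdot 1 = 3$)
$k = -1386$ ($k = 126 \left(3 \left(-5\right) + 4\right) = 126 \left(-15 + 4\right) = 126 \left(-11\right) = -1386$)
$\left(k - 1163\right) + K = \left(-1386 - 1163\right) - 2318 = -2549 - 2318 = -4867$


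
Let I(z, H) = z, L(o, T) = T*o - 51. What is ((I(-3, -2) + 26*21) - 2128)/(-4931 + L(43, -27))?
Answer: 1585/6143 ≈ 0.25802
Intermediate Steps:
L(o, T) = -51 + T*o
((I(-3, -2) + 26*21) - 2128)/(-4931 + L(43, -27)) = ((-3 + 26*21) - 2128)/(-4931 + (-51 - 27*43)) = ((-3 + 546) - 2128)/(-4931 + (-51 - 1161)) = (543 - 2128)/(-4931 - 1212) = -1585/(-6143) = -1585*(-1/6143) = 1585/6143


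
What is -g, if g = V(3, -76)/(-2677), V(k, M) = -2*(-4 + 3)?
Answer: 2/2677 ≈ 0.00074711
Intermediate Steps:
V(k, M) = 2 (V(k, M) = -2*(-1) = 2)
g = -2/2677 (g = 2/(-2677) = 2*(-1/2677) = -2/2677 ≈ -0.00074711)
-g = -1*(-2/2677) = 2/2677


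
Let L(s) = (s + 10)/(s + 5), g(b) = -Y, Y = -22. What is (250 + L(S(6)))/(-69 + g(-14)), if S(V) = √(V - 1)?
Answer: -1009/188 + √5/188 ≈ -5.3551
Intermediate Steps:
S(V) = √(-1 + V)
g(b) = 22 (g(b) = -1*(-22) = 22)
L(s) = (10 + s)/(5 + s)
(250 + L(S(6)))/(-69 + g(-14)) = (250 + (10 + √(-1 + 6))/(5 + √(-1 + 6)))/(-69 + 22) = (250 + (10 + √5)/(5 + √5))/(-47) = (250 + (10 + √5)/(5 + √5))*(-1/47) = -250/47 - (10 + √5)/(47*(5 + √5))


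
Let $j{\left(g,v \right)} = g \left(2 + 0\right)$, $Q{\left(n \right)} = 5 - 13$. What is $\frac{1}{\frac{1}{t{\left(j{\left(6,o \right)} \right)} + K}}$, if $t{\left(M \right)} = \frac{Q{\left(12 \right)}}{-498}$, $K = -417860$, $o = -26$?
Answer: $- \frac{104047136}{249} \approx -4.1786 \cdot 10^{5}$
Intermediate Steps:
$Q{\left(n \right)} = -8$
$j{\left(g,v \right)} = 2 g$ ($j{\left(g,v \right)} = g 2 = 2 g$)
$t{\left(M \right)} = \frac{4}{249}$ ($t{\left(M \right)} = - \frac{8}{-498} = \left(-8\right) \left(- \frac{1}{498}\right) = \frac{4}{249}$)
$\frac{1}{\frac{1}{t{\left(j{\left(6,o \right)} \right)} + K}} = \frac{1}{\frac{1}{\frac{4}{249} - 417860}} = \frac{1}{\frac{1}{- \frac{104047136}{249}}} = \frac{1}{- \frac{249}{104047136}} = - \frac{104047136}{249}$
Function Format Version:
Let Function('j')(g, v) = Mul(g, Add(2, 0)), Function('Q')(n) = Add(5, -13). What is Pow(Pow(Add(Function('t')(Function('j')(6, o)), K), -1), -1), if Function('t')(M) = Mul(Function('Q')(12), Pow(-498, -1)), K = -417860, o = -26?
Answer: Rational(-104047136, 249) ≈ -4.1786e+5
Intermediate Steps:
Function('Q')(n) = -8
Function('j')(g, v) = Mul(2, g) (Function('j')(g, v) = Mul(g, 2) = Mul(2, g))
Function('t')(M) = Rational(4, 249) (Function('t')(M) = Mul(-8, Pow(-498, -1)) = Mul(-8, Rational(-1, 498)) = Rational(4, 249))
Pow(Pow(Add(Function('t')(Function('j')(6, o)), K), -1), -1) = Pow(Pow(Add(Rational(4, 249), -417860), -1), -1) = Pow(Pow(Rational(-104047136, 249), -1), -1) = Pow(Rational(-249, 104047136), -1) = Rational(-104047136, 249)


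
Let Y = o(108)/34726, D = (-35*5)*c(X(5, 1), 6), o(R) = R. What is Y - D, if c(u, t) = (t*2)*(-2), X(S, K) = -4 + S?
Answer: -72924546/17363 ≈ -4200.0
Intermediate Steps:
c(u, t) = -4*t (c(u, t) = (2*t)*(-2) = -4*t)
D = 4200 (D = (-35*5)*(-4*6) = -175*(-24) = 4200)
Y = 54/17363 (Y = 108/34726 = 108*(1/34726) = 54/17363 ≈ 0.0031101)
Y - D = 54/17363 - 1*4200 = 54/17363 - 4200 = -72924546/17363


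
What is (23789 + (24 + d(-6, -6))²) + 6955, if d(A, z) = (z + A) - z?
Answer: 31068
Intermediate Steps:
d(A, z) = A (d(A, z) = (A + z) - z = A)
(23789 + (24 + d(-6, -6))²) + 6955 = (23789 + (24 - 6)²) + 6955 = (23789 + 18²) + 6955 = (23789 + 324) + 6955 = 24113 + 6955 = 31068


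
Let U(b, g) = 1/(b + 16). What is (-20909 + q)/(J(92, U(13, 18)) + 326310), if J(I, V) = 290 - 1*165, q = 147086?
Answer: 126177/326435 ≈ 0.38653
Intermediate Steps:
U(b, g) = 1/(16 + b)
J(I, V) = 125 (J(I, V) = 290 - 165 = 125)
(-20909 + q)/(J(92, U(13, 18)) + 326310) = (-20909 + 147086)/(125 + 326310) = 126177/326435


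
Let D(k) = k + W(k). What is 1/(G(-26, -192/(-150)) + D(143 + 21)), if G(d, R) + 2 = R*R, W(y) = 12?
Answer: 625/109774 ≈ 0.0056935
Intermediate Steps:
G(d, R) = -2 + R² (G(d, R) = -2 + R*R = -2 + R²)
D(k) = 12 + k (D(k) = k + 12 = 12 + k)
1/(G(-26, -192/(-150)) + D(143 + 21)) = 1/((-2 + (-192/(-150))²) + (12 + (143 + 21))) = 1/((-2 + (-192*(-1/150))²) + (12 + 164)) = 1/((-2 + (32/25)²) + 176) = 1/((-2 + 1024/625) + 176) = 1/(-226/625 + 176) = 1/(109774/625) = 625/109774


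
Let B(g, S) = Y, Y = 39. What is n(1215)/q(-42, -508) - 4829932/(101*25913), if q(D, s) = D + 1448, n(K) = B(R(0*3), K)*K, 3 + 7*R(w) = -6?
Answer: 117225753613/3679801478 ≈ 31.857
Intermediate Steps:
R(w) = -9/7 (R(w) = -3/7 + (⅐)*(-6) = -3/7 - 6/7 = -9/7)
B(g, S) = 39
n(K) = 39*K
q(D, s) = 1448 + D
n(1215)/q(-42, -508) - 4829932/(101*25913) = (39*1215)/(1448 - 42) - 4829932/(101*25913) = 47385/1406 - 4829932/2617213 = 117225753613/3679801478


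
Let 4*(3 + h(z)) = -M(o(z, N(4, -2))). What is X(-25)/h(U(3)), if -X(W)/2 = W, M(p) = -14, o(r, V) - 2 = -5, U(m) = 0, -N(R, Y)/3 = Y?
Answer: 100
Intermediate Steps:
N(R, Y) = -3*Y
o(r, V) = -3 (o(r, V) = 2 - 5 = -3)
X(W) = -2*W
h(z) = ½ (h(z) = -3 + (-1*(-14))/4 = -3 + (¼)*14 = -3 + 7/2 = ½)
X(-25)/h(U(3)) = (-2*(-25))/(½) = 50*2 = 100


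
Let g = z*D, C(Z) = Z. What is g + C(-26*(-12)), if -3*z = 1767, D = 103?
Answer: -60355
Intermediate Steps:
z = -589 (z = -1/3*1767 = -589)
g = -60667 (g = -589*103 = -60667)
g + C(-26*(-12)) = -60667 - 26*(-12) = -60667 + 312 = -60355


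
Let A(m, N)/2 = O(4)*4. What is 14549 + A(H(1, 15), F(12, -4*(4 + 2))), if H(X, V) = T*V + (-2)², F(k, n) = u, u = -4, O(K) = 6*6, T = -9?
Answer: 14837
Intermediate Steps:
O(K) = 36
F(k, n) = -4
H(X, V) = 4 - 9*V (H(X, V) = -9*V + (-2)² = -9*V + 4 = 4 - 9*V)
A(m, N) = 288 (A(m, N) = 2*(36*4) = 2*144 = 288)
14549 + A(H(1, 15), F(12, -4*(4 + 2))) = 14549 + 288 = 14837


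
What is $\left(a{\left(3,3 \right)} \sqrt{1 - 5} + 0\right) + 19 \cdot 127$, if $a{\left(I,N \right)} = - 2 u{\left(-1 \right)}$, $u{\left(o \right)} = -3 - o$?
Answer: $2413 + 8 i \approx 2413.0 + 8.0 i$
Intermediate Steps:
$a{\left(I,N \right)} = 4$ ($a{\left(I,N \right)} = - 2 \left(-3 - -1\right) = - 2 \left(-3 + 1\right) = \left(-2\right) \left(-2\right) = 4$)
$\left(a{\left(3,3 \right)} \sqrt{1 - 5} + 0\right) + 19 \cdot 127 = \left(4 \sqrt{1 - 5} + 0\right) + 19 \cdot 127 = \left(4 \sqrt{-4} + 0\right) + 2413 = \left(4 \cdot 2 i + 0\right) + 2413 = \left(8 i + 0\right) + 2413 = 8 i + 2413 = 2413 + 8 i$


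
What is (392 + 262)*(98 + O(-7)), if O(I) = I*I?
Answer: 96138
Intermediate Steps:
O(I) = I²
(392 + 262)*(98 + O(-7)) = (392 + 262)*(98 + (-7)²) = 654*(98 + 49) = 654*147 = 96138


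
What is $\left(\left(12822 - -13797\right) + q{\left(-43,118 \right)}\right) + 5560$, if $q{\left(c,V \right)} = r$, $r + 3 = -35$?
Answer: $32141$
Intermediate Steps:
$r = -38$ ($r = -3 - 35 = -38$)
$q{\left(c,V \right)} = -38$
$\left(\left(12822 - -13797\right) + q{\left(-43,118 \right)}\right) + 5560 = \left(\left(12822 - -13797\right) - 38\right) + 5560 = \left(\left(12822 + 13797\right) - 38\right) + 5560 = \left(26619 - 38\right) + 5560 = 26581 + 5560 = 32141$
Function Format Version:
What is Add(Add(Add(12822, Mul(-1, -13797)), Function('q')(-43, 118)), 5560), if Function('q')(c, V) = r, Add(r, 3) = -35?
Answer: 32141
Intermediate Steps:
r = -38 (r = Add(-3, -35) = -38)
Function('q')(c, V) = -38
Add(Add(Add(12822, Mul(-1, -13797)), Function('q')(-43, 118)), 5560) = Add(Add(Add(12822, Mul(-1, -13797)), -38), 5560) = Add(Add(Add(12822, 13797), -38), 5560) = Add(Add(26619, -38), 5560) = Add(26581, 5560) = 32141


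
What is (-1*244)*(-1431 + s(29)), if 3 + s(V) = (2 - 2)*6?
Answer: 349896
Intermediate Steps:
s(V) = -3 (s(V) = -3 + (2 - 2)*6 = -3 + 0*6 = -3 + 0 = -3)
(-1*244)*(-1431 + s(29)) = (-1*244)*(-1431 - 3) = -244*(-1434) = 349896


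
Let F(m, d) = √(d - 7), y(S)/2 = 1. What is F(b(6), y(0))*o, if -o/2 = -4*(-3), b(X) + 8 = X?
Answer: -24*I*√5 ≈ -53.666*I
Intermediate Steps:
b(X) = -8 + X
y(S) = 2 (y(S) = 2*1 = 2)
F(m, d) = √(-7 + d)
o = -24 (o = -(-8)*(-3) = -2*12 = -24)
F(b(6), y(0))*o = √(-7 + 2)*(-24) = √(-5)*(-24) = (I*√5)*(-24) = -24*I*√5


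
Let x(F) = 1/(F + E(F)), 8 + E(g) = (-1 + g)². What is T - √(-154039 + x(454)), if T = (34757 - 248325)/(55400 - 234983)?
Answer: 213568/179583 - 4*I*√407182639676645/205655 ≈ 1.1892 - 392.48*I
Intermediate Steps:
E(g) = -8 + (-1 + g)²
T = 213568/179583 (T = -213568/(-179583) = -213568*(-1/179583) = 213568/179583 ≈ 1.1892)
x(F) = 1/(-8 + F + (-1 + F)²) (x(F) = 1/(F + (-8 + (-1 + F)²)) = 1/(-8 + F + (-1 + F)²))
T - √(-154039 + x(454)) = 213568/179583 - √(-154039 + 1/(-7 + 454² - 1*454)) = 213568/179583 - √(-154039 + 1/(-7 + 206116 - 454)) = 213568/179583 - √(-154039 + 1/205655) = 213568/179583 - √(-31678890544/205655) = 213568/179583 - 4*I*√407182639676645/205655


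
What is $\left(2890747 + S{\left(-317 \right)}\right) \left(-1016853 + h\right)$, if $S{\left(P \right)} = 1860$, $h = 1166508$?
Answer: $432893100585$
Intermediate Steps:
$\left(2890747 + S{\left(-317 \right)}\right) \left(-1016853 + h\right) = \left(2890747 + 1860\right) \left(-1016853 + 1166508\right) = 2892607 \cdot 149655 = 432893100585$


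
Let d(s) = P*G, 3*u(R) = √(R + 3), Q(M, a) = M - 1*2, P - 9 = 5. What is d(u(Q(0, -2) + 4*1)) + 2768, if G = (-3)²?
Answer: 2894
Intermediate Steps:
P = 14 (P = 9 + 5 = 14)
G = 9
Q(M, a) = -2 + M (Q(M, a) = M - 2 = -2 + M)
u(R) = √(3 + R)/3 (u(R) = √(R + 3)/3 = √(3 + R)/3)
d(s) = 126 (d(s) = 14*9 = 126)
d(u(Q(0, -2) + 4*1)) + 2768 = 126 + 2768 = 2894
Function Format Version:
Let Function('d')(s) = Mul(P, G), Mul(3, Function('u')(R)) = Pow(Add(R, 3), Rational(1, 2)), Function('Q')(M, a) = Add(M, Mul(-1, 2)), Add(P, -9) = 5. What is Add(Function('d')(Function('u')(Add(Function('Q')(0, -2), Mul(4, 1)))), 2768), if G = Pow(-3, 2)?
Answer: 2894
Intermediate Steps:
P = 14 (P = Add(9, 5) = 14)
G = 9
Function('Q')(M, a) = Add(-2, M) (Function('Q')(M, a) = Add(M, -2) = Add(-2, M))
Function('u')(R) = Mul(Rational(1, 3), Pow(Add(3, R), Rational(1, 2))) (Function('u')(R) = Mul(Rational(1, 3), Pow(Add(R, 3), Rational(1, 2))) = Mul(Rational(1, 3), Pow(Add(3, R), Rational(1, 2))))
Function('d')(s) = 126 (Function('d')(s) = Mul(14, 9) = 126)
Add(Function('d')(Function('u')(Add(Function('Q')(0, -2), Mul(4, 1)))), 2768) = Add(126, 2768) = 2894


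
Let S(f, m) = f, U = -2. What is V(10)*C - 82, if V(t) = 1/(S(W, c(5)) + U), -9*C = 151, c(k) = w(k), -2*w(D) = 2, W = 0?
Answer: -1325/18 ≈ -73.611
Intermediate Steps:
w(D) = -1 (w(D) = -½*2 = -1)
c(k) = -1
C = -151/9 (C = -⅑*151 = -151/9 ≈ -16.778)
V(t) = -½ (V(t) = 1/(0 - 2) = 1/(-2) = -½)
V(10)*C - 82 = -½*(-151/9) - 82 = 151/18 - 82 = -1325/18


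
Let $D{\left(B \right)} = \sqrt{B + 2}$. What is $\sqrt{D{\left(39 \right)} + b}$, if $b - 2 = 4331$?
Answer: $\sqrt{4333 + \sqrt{41}} \approx 65.874$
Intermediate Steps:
$b = 4333$ ($b = 2 + 4331 = 4333$)
$D{\left(B \right)} = \sqrt{2 + B}$
$\sqrt{D{\left(39 \right)} + b} = \sqrt{\sqrt{2 + 39} + 4333} = \sqrt{\sqrt{41} + 4333} = \sqrt{4333 + \sqrt{41}}$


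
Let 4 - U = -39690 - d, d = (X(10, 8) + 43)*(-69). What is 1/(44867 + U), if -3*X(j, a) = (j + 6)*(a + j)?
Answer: 1/88218 ≈ 1.1336e-5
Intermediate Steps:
X(j, a) = -(6 + j)*(a + j)/3 (X(j, a) = -(j + 6)*(a + j)/3 = -(6 + j)*(a + j)/3)
d = 3657 (d = ((-2*8 - 2*10 - ⅓*10² - ⅓*8*10) + 43)*(-69) = ((-16 - 20 - ⅓*100 - 80/3) + 43)*(-69) = ((-16 - 20 - 100/3 - 80/3) + 43)*(-69) = (-96 + 43)*(-69) = -53*(-69) = 3657)
U = 43351 (U = 4 - (-39690 - 1*3657) = 4 - (-39690 - 3657) = 4 - 1*(-43347) = 4 + 43347 = 43351)
1/(44867 + U) = 1/(44867 + 43351) = 1/88218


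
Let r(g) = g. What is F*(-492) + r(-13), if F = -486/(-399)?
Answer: -81433/133 ≈ -612.28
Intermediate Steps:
F = 162/133 (F = -486*(-1/399) = 162/133 ≈ 1.2180)
F*(-492) + r(-13) = (162/133)*(-492) - 13 = -79704/133 - 13 = -81433/133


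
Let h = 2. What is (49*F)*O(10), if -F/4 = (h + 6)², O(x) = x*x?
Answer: -1254400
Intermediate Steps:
O(x) = x²
F = -256 (F = -4*(2 + 6)² = -4*8² = -4*64 = -256)
(49*F)*O(10) = (49*(-256))*10² = -12544*100 = -1254400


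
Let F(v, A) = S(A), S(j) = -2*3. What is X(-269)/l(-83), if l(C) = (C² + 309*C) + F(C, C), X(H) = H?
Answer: 269/18764 ≈ 0.014336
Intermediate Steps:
S(j) = -6
F(v, A) = -6
l(C) = -6 + C² + 309*C (l(C) = (C² + 309*C) - 6 = -6 + C² + 309*C)
X(-269)/l(-83) = -269/(-6 + (-83)² + 309*(-83)) = -269/(-6 + 6889 - 25647) = -269/(-18764) = -269*(-1/18764) = 269/18764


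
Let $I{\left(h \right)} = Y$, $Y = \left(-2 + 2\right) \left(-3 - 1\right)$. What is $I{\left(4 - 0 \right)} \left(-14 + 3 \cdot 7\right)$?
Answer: $0$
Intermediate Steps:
$Y = 0$ ($Y = 0 \left(-4\right) = 0$)
$I{\left(h \right)} = 0$
$I{\left(4 - 0 \right)} \left(-14 + 3 \cdot 7\right) = 0 \left(-14 + 3 \cdot 7\right) = 0 \left(-14 + 21\right) = 0 \cdot 7 = 0$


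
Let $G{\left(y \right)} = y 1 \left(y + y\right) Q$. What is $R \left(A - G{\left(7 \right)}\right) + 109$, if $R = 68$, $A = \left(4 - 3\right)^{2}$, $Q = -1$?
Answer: $6841$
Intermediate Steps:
$A = 1$ ($A = 1^{2} = 1$)
$G{\left(y \right)} = - 2 y^{2}$ ($G{\left(y \right)} = y 1 \left(y + y\right) \left(-1\right) = y 1 \cdot 2 y \left(-1\right) = y 2 y \left(-1\right) = 2 y^{2} \left(-1\right) = - 2 y^{2}$)
$R \left(A - G{\left(7 \right)}\right) + 109 = 68 \left(1 - - 2 \cdot 7^{2}\right) + 109 = 68 \left(1 - \left(-2\right) 49\right) + 109 = 68 \left(1 - -98\right) + 109 = 68 \left(1 + 98\right) + 109 = 68 \cdot 99 + 109 = 6732 + 109 = 6841$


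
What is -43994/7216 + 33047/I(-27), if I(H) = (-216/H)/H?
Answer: -100608829/902 ≈ -1.1154e+5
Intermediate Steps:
I(H) = -216/H²
-43994/7216 + 33047/I(-27) = -43994/7216 + 33047/((-216/(-27)²)) = -43994*1/7216 + 33047/((-216*1/729)) = -21997/3608 + 33047/(-8/27) = -21997/3608 + 33047*(-27/8) = -21997/3608 - 892269/8 = -100608829/902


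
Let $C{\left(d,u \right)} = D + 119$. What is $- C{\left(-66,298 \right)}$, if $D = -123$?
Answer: $4$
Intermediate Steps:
$C{\left(d,u \right)} = -4$ ($C{\left(d,u \right)} = -123 + 119 = -4$)
$- C{\left(-66,298 \right)} = \left(-1\right) \left(-4\right) = 4$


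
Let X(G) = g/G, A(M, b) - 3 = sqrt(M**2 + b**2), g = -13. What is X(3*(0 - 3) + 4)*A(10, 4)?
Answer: 39/5 + 26*sqrt(29)/5 ≈ 35.803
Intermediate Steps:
A(M, b) = 3 + sqrt(M**2 + b**2)
X(G) = -13/G
X(3*(0 - 3) + 4)*A(10, 4) = (-13/(3*(0 - 3) + 4))*(3 + sqrt(10**2 + 4**2)) = (-13/(3*(-3) + 4))*(3 + sqrt(100 + 16)) = (-13/(-9 + 4))*(3 + sqrt(116)) = (-13/(-5))*(3 + 2*sqrt(29)) = (-13*(-1/5))*(3 + 2*sqrt(29)) = 13*(3 + 2*sqrt(29))/5 = 39/5 + 26*sqrt(29)/5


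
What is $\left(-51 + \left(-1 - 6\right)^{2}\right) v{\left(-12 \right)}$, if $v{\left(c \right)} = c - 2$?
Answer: $28$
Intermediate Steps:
$v{\left(c \right)} = -2 + c$ ($v{\left(c \right)} = c - 2 = -2 + c$)
$\left(-51 + \left(-1 - 6\right)^{2}\right) v{\left(-12 \right)} = \left(-51 + \left(-1 - 6\right)^{2}\right) \left(-2 - 12\right) = \left(-51 + \left(-7\right)^{2}\right) \left(-14\right) = \left(-51 + 49\right) \left(-14\right) = \left(-2\right) \left(-14\right) = 28$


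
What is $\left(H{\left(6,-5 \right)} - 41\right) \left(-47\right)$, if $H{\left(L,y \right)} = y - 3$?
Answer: $2303$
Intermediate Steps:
$H{\left(L,y \right)} = -3 + y$
$\left(H{\left(6,-5 \right)} - 41\right) \left(-47\right) = \left(\left(-3 - 5\right) - 41\right) \left(-47\right) = \left(-8 - 41\right) \left(-47\right) = \left(-49\right) \left(-47\right) = 2303$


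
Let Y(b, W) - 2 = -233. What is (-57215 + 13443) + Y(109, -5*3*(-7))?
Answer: -44003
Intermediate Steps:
Y(b, W) = -231 (Y(b, W) = 2 - 233 = -231)
(-57215 + 13443) + Y(109, -5*3*(-7)) = (-57215 + 13443) - 231 = -43772 - 231 = -44003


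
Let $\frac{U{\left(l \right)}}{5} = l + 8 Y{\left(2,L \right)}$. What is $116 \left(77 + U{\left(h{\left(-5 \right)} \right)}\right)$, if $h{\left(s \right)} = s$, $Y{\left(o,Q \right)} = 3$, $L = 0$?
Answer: $19952$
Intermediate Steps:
$U{\left(l \right)} = 120 + 5 l$ ($U{\left(l \right)} = 5 \left(l + 8 \cdot 3\right) = 5 \left(l + 24\right) = 5 \left(24 + l\right) = 120 + 5 l$)
$116 \left(77 + U{\left(h{\left(-5 \right)} \right)}\right) = 116 \left(77 + \left(120 + 5 \left(-5\right)\right)\right) = 116 \left(77 + \left(120 - 25\right)\right) = 116 \left(77 + 95\right) = 116 \cdot 172 = 19952$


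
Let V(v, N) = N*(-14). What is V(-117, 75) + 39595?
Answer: 38545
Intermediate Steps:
V(v, N) = -14*N
V(-117, 75) + 39595 = -14*75 + 39595 = -1050 + 39595 = 38545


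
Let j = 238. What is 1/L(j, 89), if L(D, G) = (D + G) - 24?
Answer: 1/303 ≈ 0.0033003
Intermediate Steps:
L(D, G) = -24 + D + G
1/L(j, 89) = 1/(-24 + 238 + 89) = 1/303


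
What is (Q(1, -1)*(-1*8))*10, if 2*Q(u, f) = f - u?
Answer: 80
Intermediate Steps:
Q(u, f) = f/2 - u/2 (Q(u, f) = (f - u)/2 = f/2 - u/2)
(Q(1, -1)*(-1*8))*10 = (((½)*(-1) - ½*1)*(-1*8))*10 = ((-½ - ½)*(-8))*10 = -1*(-8)*10 = 8*10 = 80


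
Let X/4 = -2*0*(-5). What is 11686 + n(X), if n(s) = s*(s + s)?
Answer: 11686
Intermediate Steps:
X = 0 (X = 4*(-2*0*(-5)) = 4*(0*(-5)) = 4*0 = 0)
n(s) = 2*s² (n(s) = s*(2*s) = 2*s²)
11686 + n(X) = 11686 + 2*0² = 11686 + 2*0 = 11686 + 0 = 11686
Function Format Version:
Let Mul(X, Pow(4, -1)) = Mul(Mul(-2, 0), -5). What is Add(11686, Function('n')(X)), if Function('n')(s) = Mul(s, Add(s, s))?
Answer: 11686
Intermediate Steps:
X = 0 (X = Mul(4, Mul(Mul(-2, 0), -5)) = Mul(4, Mul(0, -5)) = Mul(4, 0) = 0)
Function('n')(s) = Mul(2, Pow(s, 2)) (Function('n')(s) = Mul(s, Mul(2, s)) = Mul(2, Pow(s, 2)))
Add(11686, Function('n')(X)) = Add(11686, Mul(2, Pow(0, 2))) = Add(11686, Mul(2, 0)) = Add(11686, 0) = 11686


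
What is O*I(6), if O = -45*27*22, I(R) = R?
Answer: -160380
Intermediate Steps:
O = -26730 (O = -1215*22 = -26730)
O*I(6) = -26730*6 = -160380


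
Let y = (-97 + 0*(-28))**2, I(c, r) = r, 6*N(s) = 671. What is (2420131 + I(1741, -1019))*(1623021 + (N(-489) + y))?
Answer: 11847904618556/3 ≈ 3.9493e+12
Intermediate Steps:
N(s) = 671/6 (N(s) = (1/6)*671 = 671/6)
y = 9409 (y = (-97 + 0)**2 = (-97)**2 = 9409)
(2420131 + I(1741, -1019))*(1623021 + (N(-489) + y)) = (2420131 - 1019)*(1623021 + (671/6 + 9409)) = 2419112*(1623021 + 57125/6) = 2419112*(9795251/6) = 11847904618556/3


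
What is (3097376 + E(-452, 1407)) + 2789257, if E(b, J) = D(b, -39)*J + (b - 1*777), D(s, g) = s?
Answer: 5249440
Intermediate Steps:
E(b, J) = -777 + b + J*b (E(b, J) = b*J + (b - 1*777) = J*b + (b - 777) = J*b + (-777 + b) = -777 + b + J*b)
(3097376 + E(-452, 1407)) + 2789257 = (3097376 + (-777 - 452 + 1407*(-452))) + 2789257 = (3097376 + (-777 - 452 - 635964)) + 2789257 = (3097376 - 637193) + 2789257 = 2460183 + 2789257 = 5249440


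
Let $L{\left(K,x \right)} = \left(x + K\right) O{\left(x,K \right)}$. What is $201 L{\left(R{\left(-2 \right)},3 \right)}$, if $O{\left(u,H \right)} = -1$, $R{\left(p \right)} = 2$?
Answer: $-1005$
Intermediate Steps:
$L{\left(K,x \right)} = - K - x$ ($L{\left(K,x \right)} = \left(x + K\right) \left(-1\right) = \left(K + x\right) \left(-1\right) = - K - x$)
$201 L{\left(R{\left(-2 \right)},3 \right)} = 201 \left(\left(-1\right) 2 - 3\right) = 201 \left(-2 - 3\right) = 201 \left(-5\right) = -1005$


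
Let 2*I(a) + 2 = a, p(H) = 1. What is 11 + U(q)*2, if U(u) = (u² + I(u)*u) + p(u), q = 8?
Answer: 189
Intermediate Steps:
I(a) = -1 + a/2
U(u) = 1 + u² + u*(-1 + u/2) (U(u) = (u² + (-1 + u/2)*u) + 1 = (u² + u*(-1 + u/2)) + 1 = 1 + u² + u*(-1 + u/2))
11 + U(q)*2 = 11 + (1 - 1*8 + (3/2)*8²)*2 = 11 + (1 - 8 + (3/2)*64)*2 = 11 + (1 - 8 + 96)*2 = 11 + 89*2 = 11 + 178 = 189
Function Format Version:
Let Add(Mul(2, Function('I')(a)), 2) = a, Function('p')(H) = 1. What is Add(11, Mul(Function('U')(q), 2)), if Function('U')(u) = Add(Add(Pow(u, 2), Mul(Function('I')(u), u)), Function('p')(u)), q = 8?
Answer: 189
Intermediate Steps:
Function('I')(a) = Add(-1, Mul(Rational(1, 2), a))
Function('U')(u) = Add(1, Pow(u, 2), Mul(u, Add(-1, Mul(Rational(1, 2), u)))) (Function('U')(u) = Add(Add(Pow(u, 2), Mul(Add(-1, Mul(Rational(1, 2), u)), u)), 1) = Add(Add(Pow(u, 2), Mul(u, Add(-1, Mul(Rational(1, 2), u)))), 1) = Add(1, Pow(u, 2), Mul(u, Add(-1, Mul(Rational(1, 2), u)))))
Add(11, Mul(Function('U')(q), 2)) = Add(11, Mul(Add(1, Mul(-1, 8), Mul(Rational(3, 2), Pow(8, 2))), 2)) = Add(11, Mul(Add(1, -8, Mul(Rational(3, 2), 64)), 2)) = Add(11, Mul(Add(1, -8, 96), 2)) = Add(11, Mul(89, 2)) = Add(11, 178) = 189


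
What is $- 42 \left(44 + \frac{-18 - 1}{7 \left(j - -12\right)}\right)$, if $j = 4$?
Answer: $- \frac{14727}{8} \approx -1840.9$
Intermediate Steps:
$- 42 \left(44 + \frac{-18 - 1}{7 \left(j - -12\right)}\right) = - 42 \left(44 + \frac{-18 - 1}{7 \left(4 - -12\right)}\right) = - 42 \left(44 + \frac{-18 - 1}{7 \left(4 + 12\right)}\right) = - 42 \left(44 - \frac{19}{7 \cdot 16}\right) = - 42 \left(44 - \frac{19}{112}\right) = \left(-42\right) \frac{4909}{112} = - \frac{14727}{8}$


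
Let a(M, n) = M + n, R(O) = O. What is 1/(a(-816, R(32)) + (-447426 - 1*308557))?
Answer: -1/756767 ≈ -1.3214e-6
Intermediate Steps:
1/(a(-816, R(32)) + (-447426 - 1*308557)) = 1/((-816 + 32) + (-447426 - 1*308557)) = 1/(-784 + (-447426 - 308557)) = 1/(-784 - 755983) = 1/(-756767) = -1/756767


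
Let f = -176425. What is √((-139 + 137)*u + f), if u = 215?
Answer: I*√176855 ≈ 420.54*I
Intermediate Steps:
√((-139 + 137)*u + f) = √((-139 + 137)*215 - 176425) = √(-2*215 - 176425) = √(-430 - 176425) = √(-176855) = I*√176855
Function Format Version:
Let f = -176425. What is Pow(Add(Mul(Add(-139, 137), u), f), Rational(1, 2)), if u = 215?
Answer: Mul(I, Pow(176855, Rational(1, 2))) ≈ Mul(420.54, I)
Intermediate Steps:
Pow(Add(Mul(Add(-139, 137), u), f), Rational(1, 2)) = Pow(Add(Mul(Add(-139, 137), 215), -176425), Rational(1, 2)) = Pow(Add(Mul(-2, 215), -176425), Rational(1, 2)) = Pow(Add(-430, -176425), Rational(1, 2)) = Pow(-176855, Rational(1, 2)) = Mul(I, Pow(176855, Rational(1, 2)))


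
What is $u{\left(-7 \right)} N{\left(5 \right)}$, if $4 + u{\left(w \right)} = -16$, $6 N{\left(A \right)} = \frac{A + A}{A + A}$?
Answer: $- \frac{10}{3} \approx -3.3333$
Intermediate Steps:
$N{\left(A \right)} = \frac{1}{6}$ ($N{\left(A \right)} = \frac{\left(A + A\right) \frac{1}{A + A}}{6} = \frac{2 A \frac{1}{2 A}}{6} = \frac{1}{6} \cdot 1 = \frac{1}{6}$)
$u{\left(w \right)} = -20$ ($u{\left(w \right)} = -4 - 16 = -20$)
$u{\left(-7 \right)} N{\left(5 \right)} = \left(-20\right) \frac{1}{6} = - \frac{10}{3}$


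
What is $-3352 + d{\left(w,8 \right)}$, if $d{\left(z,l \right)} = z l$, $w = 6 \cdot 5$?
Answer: $-3112$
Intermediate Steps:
$w = 30$
$d{\left(z,l \right)} = l z$
$-3352 + d{\left(w,8 \right)} = -3352 + 8 \cdot 30 = -3352 + 240 = -3112$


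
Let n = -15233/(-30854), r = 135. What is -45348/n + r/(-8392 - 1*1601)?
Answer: -4660626602037/50741123 ≈ -91851.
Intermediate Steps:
n = 15233/30854 (n = -15233*(-1/30854) = 15233/30854 ≈ 0.49371)
-45348/n + r/(-8392 - 1*1601) = -45348/15233/30854 + 135/(-8392 - 1*1601) = -45348*30854/15233 + 135/(-8392 - 1601) = -1399167192/15233 + 135/(-9993) = -1399167192/15233 + 135*(-1/9993) = -1399167192/15233 - 45/3331 = -4660626602037/50741123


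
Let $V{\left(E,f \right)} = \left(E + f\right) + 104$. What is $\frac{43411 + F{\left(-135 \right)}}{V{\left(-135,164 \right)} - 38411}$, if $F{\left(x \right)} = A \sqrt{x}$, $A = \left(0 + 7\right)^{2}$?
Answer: $- \frac{43411}{38278} - \frac{147 i \sqrt{15}}{38278} \approx -1.1341 - 0.014874 i$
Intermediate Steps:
$A = 49$ ($A = 7^{2} = 49$)
$F{\left(x \right)} = 49 \sqrt{x}$
$V{\left(E,f \right)} = 104 + E + f$
$\frac{43411 + F{\left(-135 \right)}}{V{\left(-135,164 \right)} - 38411} = \frac{43411 + 49 \sqrt{-135}}{\left(104 - 135 + 164\right) - 38411} = \frac{43411 + 49 \cdot 3 i \sqrt{15}}{133 - 38411} = \frac{43411 + 147 i \sqrt{15}}{-38278} = \left(43411 + 147 i \sqrt{15}\right) \left(- \frac{1}{38278}\right) = - \frac{43411}{38278} - \frac{147 i \sqrt{15}}{38278}$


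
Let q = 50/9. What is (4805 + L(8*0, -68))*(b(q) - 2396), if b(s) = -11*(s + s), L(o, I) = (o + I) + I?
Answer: -105818216/9 ≈ -1.1758e+7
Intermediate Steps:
q = 50/9 (q = 50*(1/9) = 50/9 ≈ 5.5556)
L(o, I) = o + 2*I (L(o, I) = (I + o) + I = o + 2*I)
b(s) = -22*s
(4805 + L(8*0, -68))*(b(q) - 2396) = (4805 + (8*0 + 2*(-68)))*(-22*50/9 - 2396) = (4805 + (0 - 136))*(-1100/9 - 2396) = (4805 - 136)*(-22664/9) = 4669*(-22664/9) = -105818216/9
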